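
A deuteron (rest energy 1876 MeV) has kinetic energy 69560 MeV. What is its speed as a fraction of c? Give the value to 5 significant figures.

γ = 1 + K/(m₀c²) = 1 + 69560/1876 = 38.07889
β = √(1 − 1/γ²) = 0.99966

β ≈ 0.99966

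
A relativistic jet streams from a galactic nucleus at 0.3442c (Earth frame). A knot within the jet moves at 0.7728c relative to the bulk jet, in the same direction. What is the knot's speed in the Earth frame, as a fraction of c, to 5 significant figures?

Relativistic velocity addition: u = (u' + v)/(1 + u'v/c²)
= (0.7728 + 0.3442)/(1 + 0.7728×0.3442) = 1.1170/1.265998 = 0.88231

u ≈ 0.88231c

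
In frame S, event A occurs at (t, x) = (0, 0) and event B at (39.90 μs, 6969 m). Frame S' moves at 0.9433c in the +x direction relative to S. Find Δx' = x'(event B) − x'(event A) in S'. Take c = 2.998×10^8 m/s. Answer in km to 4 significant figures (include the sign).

Δx' ≈ -13.00 km

γ = 1/√(1 − 0.9433²) = 3.01258
Δx' = γ(Δx − vΔt) = 3.01258 × (6969 m − 0.9433×(2.998×10^8 m/s)×39.90×10^-6 s)
= 3.01258 × (-4314.77 m) = -13.00 km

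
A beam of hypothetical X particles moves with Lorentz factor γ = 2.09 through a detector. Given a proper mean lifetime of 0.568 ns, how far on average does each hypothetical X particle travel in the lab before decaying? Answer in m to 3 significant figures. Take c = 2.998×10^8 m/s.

β = √(1 − 1/γ²) = √(1 − 1/2.09²) = 0.87810
Dilated lifetime: Δt = γτ₀ = 2.09 × 0.568 ns = 1.1871 ns
d = vΔt = 0.87810c × 1.1871 ns = 2.6326×10^8 m/s × 1.1871×10^-9 s = 0.313 m

d ≈ 0.313 m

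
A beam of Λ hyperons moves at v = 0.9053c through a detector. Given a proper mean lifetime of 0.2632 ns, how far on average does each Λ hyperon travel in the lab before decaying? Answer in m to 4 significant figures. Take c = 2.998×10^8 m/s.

d ≈ 0.1682 m

γ = 1/√(1 − 0.9053²) = 2.35420
Dilated lifetime: Δt = γτ₀ = 2.35420 × 0.2632 ns = 0.619625 ns
d = vΔt = 0.9053c × 0.619625 ns = 2.71409×10^8 m/s × 6.19625×10^-10 s = 0.1682 m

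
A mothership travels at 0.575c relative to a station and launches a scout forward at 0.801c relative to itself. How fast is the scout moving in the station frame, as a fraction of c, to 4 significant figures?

u ≈ 0.9421c

Compose boost 2: (0.801 + 0.575)/(1 + 0.801×0.575) = 1.376/1.46057 = 0.9421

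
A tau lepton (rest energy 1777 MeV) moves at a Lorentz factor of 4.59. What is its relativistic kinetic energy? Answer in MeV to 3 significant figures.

γ = 4.59 (given)
K = (γ − 1)m₀c² = (4.59 − 1) × 1777 MeV = 3.5900 × 1777 MeV = 6380 MeV

K ≈ 6380 MeV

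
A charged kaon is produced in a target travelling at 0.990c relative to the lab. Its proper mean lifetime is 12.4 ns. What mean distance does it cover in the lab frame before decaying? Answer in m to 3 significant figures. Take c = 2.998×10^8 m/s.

γ = 1/√(1 − 0.990²) = 7.0888
Dilated lifetime: Δt = γτ₀ = 7.0888 × 12.4 ns = 87.901 ns
d = vΔt = 0.990c × 87.901 ns = 2.9680×10^8 m/s × 8.7901×10^-8 s = 26.1 m

d ≈ 26.1 m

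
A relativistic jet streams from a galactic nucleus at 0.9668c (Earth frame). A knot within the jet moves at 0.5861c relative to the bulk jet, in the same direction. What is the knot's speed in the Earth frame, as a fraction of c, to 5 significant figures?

u ≈ 0.99123c

Relativistic velocity addition: u = (u' + v)/(1 + u'v/c²)
= (0.5861 + 0.9668)/(1 + 0.5861×0.9668) = 1.5529/1.566641 = 0.99123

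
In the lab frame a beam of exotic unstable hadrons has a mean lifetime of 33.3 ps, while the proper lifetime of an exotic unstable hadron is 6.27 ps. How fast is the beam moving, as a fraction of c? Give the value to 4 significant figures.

γ = Δt/τ₀ = 33.3/6.27 = 5.31100
β = √(1 − 1/γ²) = √(1 − 1/5.31100²) = 0.9821

β ≈ 0.9821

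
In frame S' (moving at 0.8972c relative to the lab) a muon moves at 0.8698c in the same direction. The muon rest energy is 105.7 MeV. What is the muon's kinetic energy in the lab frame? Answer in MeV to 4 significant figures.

K ≈ 757.9 MeV

u_lab = (0.8698 + 0.8972)/(1 + 0.8698×0.8972) = 0.9924822
γ = 1/√(1 − 0.9924822²) = 8.17067
K = (γ − 1)m₀c² = (8.17067 − 1) × 105.7 = 7.17067 × 105.7 = 757.9 MeV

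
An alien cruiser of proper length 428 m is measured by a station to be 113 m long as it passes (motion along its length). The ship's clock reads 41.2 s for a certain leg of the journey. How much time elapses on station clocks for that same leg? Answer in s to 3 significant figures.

Length contraction ⇒ γ = L₀/L = 428/113 = 3.7876
Time dilation: Δt = γτ₀ = 3.7876 × 41.2 s = 156 s

Δt ≈ 156 s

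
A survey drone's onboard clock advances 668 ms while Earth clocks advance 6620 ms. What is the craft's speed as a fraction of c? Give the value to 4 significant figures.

γ = Δt/τ₀ = 6620/668 = 9.91018
β = √(1 − 1/γ²) = √(1 − 1/9.91018²) = 0.9949

β ≈ 0.9949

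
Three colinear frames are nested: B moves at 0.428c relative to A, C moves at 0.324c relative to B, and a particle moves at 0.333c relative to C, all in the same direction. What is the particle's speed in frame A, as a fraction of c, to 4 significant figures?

Compose boost 2: (0.324 + 0.428)/(1 + 0.324×0.428) = 0.7520/1.13867 = 0.660418
Compose boost 3: (0.333 + 0.660418)/(1 + 0.333×0.660418) = 0.993418/1.21992 = 0.8143

u ≈ 0.8143c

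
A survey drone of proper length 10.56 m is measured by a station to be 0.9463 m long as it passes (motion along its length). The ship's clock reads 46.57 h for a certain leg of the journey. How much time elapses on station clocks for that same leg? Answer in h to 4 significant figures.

Length contraction ⇒ γ = L₀/L = 10.56/0.9463 = 11.1593
Time dilation: Δt = γτ₀ = 11.1593 × 46.57 h = 519.7 h

Δt ≈ 519.7 h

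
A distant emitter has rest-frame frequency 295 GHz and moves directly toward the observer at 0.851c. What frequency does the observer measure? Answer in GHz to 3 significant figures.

f_obs ≈ 1040 GHz

Relativistic Doppler: f_obs = f_src √((1+β)/(1−β))
= 295 × √(1.8510/0.14900) = 295 × 3.5246 = 1040 GHz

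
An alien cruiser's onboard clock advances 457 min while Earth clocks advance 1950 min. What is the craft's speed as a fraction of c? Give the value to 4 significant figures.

β ≈ 0.9722

γ = Δt/τ₀ = 1950/457 = 4.26696
β = √(1 − 1/γ²) = √(1 − 1/4.26696²) = 0.9722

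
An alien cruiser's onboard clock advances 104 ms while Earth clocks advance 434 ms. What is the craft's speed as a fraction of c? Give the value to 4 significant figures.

β ≈ 0.9709

γ = Δt/τ₀ = 434/104 = 4.17308
β = √(1 − 1/γ²) = √(1 − 1/4.17308²) = 0.9709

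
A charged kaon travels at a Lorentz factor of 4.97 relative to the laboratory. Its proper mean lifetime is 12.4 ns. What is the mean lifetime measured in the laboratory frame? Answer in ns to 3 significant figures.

Δt ≈ 61.6 ns

γ = 4.97 (given)
Time dilation: Δt = γτ₀ = 4.97 × 12.4 ns = 61.6 ns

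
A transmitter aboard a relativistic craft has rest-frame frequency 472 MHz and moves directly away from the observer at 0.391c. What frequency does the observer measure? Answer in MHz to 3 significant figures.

Relativistic Doppler: f_obs = f_src √((1−β)/(1+β))
= 472 × √(0.60900/1.3910) = 472 × 0.66168 = 312 MHz

f_obs ≈ 312 MHz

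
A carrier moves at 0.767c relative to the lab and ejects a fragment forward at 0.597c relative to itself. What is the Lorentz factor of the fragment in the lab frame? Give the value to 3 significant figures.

γ ≈ 2.83

u_lab = (0.597 + 0.767)/(1 + 0.597×0.767) = 1.364/1.45790 = 0.935593
γ = 1/√(1 − 0.935593²) = 2.83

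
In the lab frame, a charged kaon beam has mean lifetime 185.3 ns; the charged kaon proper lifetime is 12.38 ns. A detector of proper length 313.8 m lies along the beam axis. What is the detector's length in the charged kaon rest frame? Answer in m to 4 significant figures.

L ≈ 20.97 m

Time dilation ⇒ γ = Δt/τ₀ = 185.3/12.38 = 14.9677
Length contraction: L = L₀/γ = 313.8/14.9677 = 20.97 m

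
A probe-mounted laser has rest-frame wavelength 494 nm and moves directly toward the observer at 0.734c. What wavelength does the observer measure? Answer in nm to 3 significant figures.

Relativistic Doppler: λ_obs = λ_src √((1−β)/(1+β))
= 494 × √(0.26600/1.7340) = 494 × 0.39167 = 193 nm

λ_obs ≈ 193 nm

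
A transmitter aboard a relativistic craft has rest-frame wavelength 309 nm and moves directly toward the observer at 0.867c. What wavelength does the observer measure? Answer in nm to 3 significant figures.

Relativistic Doppler: λ_obs = λ_src √((1−β)/(1+β))
= 309 × √(0.13300/1.8670) = 309 × 0.26690 = 82.5 nm

λ_obs ≈ 82.5 nm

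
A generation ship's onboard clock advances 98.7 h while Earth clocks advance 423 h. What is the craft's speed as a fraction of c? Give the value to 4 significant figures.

β ≈ 0.9724

γ = Δt/τ₀ = 423/98.7 = 4.28571
β = √(1 − 1/γ²) = √(1 − 1/4.28571²) = 0.9724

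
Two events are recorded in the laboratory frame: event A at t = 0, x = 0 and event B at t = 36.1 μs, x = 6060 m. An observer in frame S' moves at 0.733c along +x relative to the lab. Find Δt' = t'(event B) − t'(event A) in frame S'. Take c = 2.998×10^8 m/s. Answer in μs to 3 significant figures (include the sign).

Δt' ≈ 31.3 μs

γ = 1/√(1 − 0.733²) = 1.4701
Δt' = γ(Δt − vΔx/c²) = 1.4701 × (36.1 μs − 0.733×6060 m / (2.998×10^8 m/s))
= 1.4701 × (21.284 μs) = 31.3 μs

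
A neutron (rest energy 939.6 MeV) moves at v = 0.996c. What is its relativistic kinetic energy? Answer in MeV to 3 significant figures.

K ≈ 9580 MeV

γ = 1/√(1 − 0.996²) = 11.192
K = (γ − 1)m₀c² = (11.192 − 1) × 939.6 MeV = 10.192 × 939.6 MeV = 9580 MeV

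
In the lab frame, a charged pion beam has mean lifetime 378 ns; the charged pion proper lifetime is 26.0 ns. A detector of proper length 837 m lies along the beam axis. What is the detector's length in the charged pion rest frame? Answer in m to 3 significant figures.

Time dilation ⇒ γ = Δt/τ₀ = 378/26.0 = 14.538
Length contraction: L = L₀/γ = 837/14.538 = 57.6 m

L ≈ 57.6 m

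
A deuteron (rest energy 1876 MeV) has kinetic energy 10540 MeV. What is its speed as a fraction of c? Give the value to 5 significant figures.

γ = 1 + K/(m₀c²) = 1 + 10540/1876 = 6.618337
β = √(1 − 1/γ²) = 0.98852

β ≈ 0.98852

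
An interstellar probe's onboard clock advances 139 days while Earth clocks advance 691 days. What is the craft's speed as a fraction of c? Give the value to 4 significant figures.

γ = Δt/τ₀ = 691/139 = 4.97122
β = √(1 − 1/γ²) = √(1 − 1/4.97122²) = 0.9796

β ≈ 0.9796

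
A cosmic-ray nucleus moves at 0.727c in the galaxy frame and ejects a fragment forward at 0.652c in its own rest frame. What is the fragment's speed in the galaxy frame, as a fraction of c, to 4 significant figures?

Compose boost 2: (0.652 + 0.727)/(1 + 0.652×0.727) = 1.379/1.47400 = 0.9355

u ≈ 0.9355c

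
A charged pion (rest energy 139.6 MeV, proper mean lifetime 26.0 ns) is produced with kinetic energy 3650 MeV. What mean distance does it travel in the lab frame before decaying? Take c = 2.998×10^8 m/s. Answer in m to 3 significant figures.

γ = 1 + K/(m₀c²) = 1 + 3650/139.6 = 27.146
β = √(1 − 1/γ²) = 0.99932
Dilated lifetime: γτ₀ = 27.146 × 26.0 ns = 705.80 ns
d = βc·γτ₀ = 0.99932 × (2.998×10^8 m/s) × 7.0580×10^-7 s = 211 m

d ≈ 211 m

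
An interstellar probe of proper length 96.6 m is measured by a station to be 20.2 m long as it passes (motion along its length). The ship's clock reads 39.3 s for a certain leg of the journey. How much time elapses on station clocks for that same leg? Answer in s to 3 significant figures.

Length contraction ⇒ γ = L₀/L = 96.6/20.2 = 4.7822
Time dilation: Δt = γτ₀ = 4.7822 × 39.3 s = 188 s

Δt ≈ 188 s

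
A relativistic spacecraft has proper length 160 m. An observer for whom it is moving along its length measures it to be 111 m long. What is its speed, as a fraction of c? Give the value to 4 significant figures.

β ≈ 0.7202

γ = L₀/L = 160/111 = 1.44144
β = √(1 − 1/γ²) = 0.7202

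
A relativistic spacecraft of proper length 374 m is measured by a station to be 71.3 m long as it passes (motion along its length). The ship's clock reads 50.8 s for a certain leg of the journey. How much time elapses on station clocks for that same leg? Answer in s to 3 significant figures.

Length contraction ⇒ γ = L₀/L = 374/71.3 = 5.2454
Time dilation: Δt = γτ₀ = 5.2454 × 50.8 s = 266 s

Δt ≈ 266 s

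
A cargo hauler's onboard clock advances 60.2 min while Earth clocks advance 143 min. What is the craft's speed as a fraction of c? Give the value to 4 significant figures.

γ = Δt/τ₀ = 143/60.2 = 2.37542
β = √(1 − 1/γ²) = √(1 − 1/2.37542²) = 0.9071

β ≈ 0.9071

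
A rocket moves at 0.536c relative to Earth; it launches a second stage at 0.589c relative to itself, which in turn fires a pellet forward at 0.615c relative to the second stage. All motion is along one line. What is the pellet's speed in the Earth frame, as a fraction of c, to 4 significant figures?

u ≈ 0.9634c

Compose boost 2: (0.589 + 0.536)/(1 + 0.589×0.536) = 1.125/1.31570 = 0.855056
Compose boost 3: (0.615 + 0.855056)/(1 + 0.615×0.855056) = 1.47006/1.52586 = 0.9634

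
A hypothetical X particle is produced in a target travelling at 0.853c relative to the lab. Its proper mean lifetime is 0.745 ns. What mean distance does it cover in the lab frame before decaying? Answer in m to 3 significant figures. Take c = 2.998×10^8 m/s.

γ = 1/√(1 − 0.853²) = 1.9160
Dilated lifetime: Δt = γτ₀ = 1.9160 × 0.745 ns = 1.4274 ns
d = vΔt = 0.853c × 1.4274 ns = 2.5573×10^8 m/s × 1.4274×10^-9 s = 0.365 m

d ≈ 0.365 m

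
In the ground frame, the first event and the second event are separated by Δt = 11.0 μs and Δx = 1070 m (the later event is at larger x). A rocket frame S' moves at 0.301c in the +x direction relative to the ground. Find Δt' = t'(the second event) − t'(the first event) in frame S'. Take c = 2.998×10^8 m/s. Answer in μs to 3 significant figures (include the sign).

γ = 1/√(1 − 0.301²) = 1.0486
Δt' = γ(Δt − vΔx/c²) = 1.0486 × (11.0 μs − 0.301×1070 m / (2.998×10^8 m/s))
= 1.0486 × (9.9257 μs) = 10.4 μs

Δt' ≈ 10.4 μs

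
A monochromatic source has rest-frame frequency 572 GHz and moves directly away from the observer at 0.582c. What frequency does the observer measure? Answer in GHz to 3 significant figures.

Relativistic Doppler: f_obs = f_src √((1−β)/(1+β))
= 572 × √(0.41800/1.5820) = 572 × 0.51403 = 294 GHz

f_obs ≈ 294 GHz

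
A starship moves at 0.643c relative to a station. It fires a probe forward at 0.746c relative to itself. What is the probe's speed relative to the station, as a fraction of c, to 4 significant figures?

Relativistic velocity addition: u = (u' + v)/(1 + u'v/c²)
= (0.746 + 0.643)/(1 + 0.746×0.643) = 1.389/1.47968 = 0.9387

u ≈ 0.9387c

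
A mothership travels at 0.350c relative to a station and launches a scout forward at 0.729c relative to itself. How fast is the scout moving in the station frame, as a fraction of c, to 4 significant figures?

u ≈ 0.8597c

Compose boost 2: (0.729 + 0.350)/(1 + 0.729×0.350) = 1.079/1.25515 = 0.8597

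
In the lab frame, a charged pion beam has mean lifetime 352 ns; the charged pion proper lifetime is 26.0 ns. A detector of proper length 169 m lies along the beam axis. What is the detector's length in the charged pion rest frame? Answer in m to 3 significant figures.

Time dilation ⇒ γ = Δt/τ₀ = 352/26.0 = 13.538
Length contraction: L = L₀/γ = 169/13.538 = 12.5 m

L ≈ 12.5 m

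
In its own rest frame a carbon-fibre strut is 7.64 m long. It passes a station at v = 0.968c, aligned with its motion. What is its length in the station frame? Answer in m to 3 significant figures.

γ = 1/√(1 − 0.968²) = 3.9849
Length contraction: L = L₀/γ = 7.64/3.9849 = 1.92 m

L ≈ 1.92 m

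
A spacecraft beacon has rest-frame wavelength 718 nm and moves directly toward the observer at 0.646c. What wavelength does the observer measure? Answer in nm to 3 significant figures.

λ_obs ≈ 333 nm

Relativistic Doppler: λ_obs = λ_src √((1−β)/(1+β))
= 718 × √(0.35400/1.6460) = 718 × 0.46375 = 333 nm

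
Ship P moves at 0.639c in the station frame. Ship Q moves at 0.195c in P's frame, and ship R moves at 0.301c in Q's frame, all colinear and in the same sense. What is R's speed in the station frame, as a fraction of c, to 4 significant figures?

Compose boost 2: (0.195 + 0.639)/(1 + 0.195×0.639) = 0.8340/1.12461 = 0.741594
Compose boost 3: (0.301 + 0.741594)/(1 + 0.301×0.741594) = 1.04259/1.22322 = 0.8523

u ≈ 0.8523c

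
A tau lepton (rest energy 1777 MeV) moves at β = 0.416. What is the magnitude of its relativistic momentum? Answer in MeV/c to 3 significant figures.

γ = 1/√(1 − 0.416²) = 1.0997
p = γβm₀c = 1.0997 × 0.416 × 1777 MeV/c = 813 MeV/c

p ≈ 813 MeV/c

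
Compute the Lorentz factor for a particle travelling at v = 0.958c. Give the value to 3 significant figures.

γ ≈ 3.49

γ = 1/√(1 − β²) = 1/√(1 − 0.958²) = 1/√(0.082236) = 3.49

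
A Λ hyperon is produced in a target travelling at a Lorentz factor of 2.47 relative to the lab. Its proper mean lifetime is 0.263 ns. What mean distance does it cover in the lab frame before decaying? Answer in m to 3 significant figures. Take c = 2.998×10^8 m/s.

d ≈ 0.178 m

β = √(1 − 1/γ²) = √(1 − 1/2.47²) = 0.91438
Dilated lifetime: Δt = γτ₀ = 2.47 × 0.263 ns = 0.64961 ns
d = vΔt = 0.91438c × 0.64961 ns = 2.7413×10^8 m/s × 6.4961×10^-10 s = 0.178 m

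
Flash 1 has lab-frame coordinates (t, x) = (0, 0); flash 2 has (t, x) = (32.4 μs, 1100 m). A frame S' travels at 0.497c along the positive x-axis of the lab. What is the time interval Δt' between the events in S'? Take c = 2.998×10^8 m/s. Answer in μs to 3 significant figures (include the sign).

Δt' ≈ 35.2 μs

γ = 1/√(1 − 0.497²) = 1.1524
Δt' = γ(Δt − vΔx/c²) = 1.1524 × (32.4 μs − 0.497×1100 m / (2.998×10^8 m/s))
= 1.1524 × (30.576 μs) = 35.2 μs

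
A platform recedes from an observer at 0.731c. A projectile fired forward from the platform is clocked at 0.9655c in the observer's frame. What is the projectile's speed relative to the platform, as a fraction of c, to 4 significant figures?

Inverse velocity addition: u' = (u − v)/(1 − uv/c²)
= (0.9655 − 0.731)/(1 − 0.9655×0.731) = 0.2345/0.294219 = 0.7970

u' ≈ 0.7970c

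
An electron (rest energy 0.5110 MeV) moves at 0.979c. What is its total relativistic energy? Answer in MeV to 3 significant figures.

E ≈ 2.51 MeV

γ = 1/√(1 − 0.979²) = 4.9053
E = γm₀c² = 4.9053 × 0.5110 MeV = 2.51 MeV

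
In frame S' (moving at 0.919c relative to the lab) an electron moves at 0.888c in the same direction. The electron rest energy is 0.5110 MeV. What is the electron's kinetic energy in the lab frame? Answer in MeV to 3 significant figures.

K ≈ 4.61 MeV

u_lab = (0.888 + 0.919)/(1 + 0.888×0.919) = 0.995005
γ = 1/√(1 − 0.995005²) = 10.017
K = (γ − 1)m₀c² = (10.017 − 1) × 0.5110 = 9.0171 × 0.5110 = 4.61 MeV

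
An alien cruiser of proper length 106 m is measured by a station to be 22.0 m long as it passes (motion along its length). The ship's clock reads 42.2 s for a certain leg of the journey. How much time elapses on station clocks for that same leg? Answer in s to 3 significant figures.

Length contraction ⇒ γ = L₀/L = 106/22.0 = 4.8182
Time dilation: Δt = γτ₀ = 4.8182 × 42.2 s = 203 s

Δt ≈ 203 s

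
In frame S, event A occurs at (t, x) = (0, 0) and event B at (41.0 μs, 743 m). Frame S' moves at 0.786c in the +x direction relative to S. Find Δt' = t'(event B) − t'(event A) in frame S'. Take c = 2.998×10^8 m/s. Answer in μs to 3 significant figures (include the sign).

γ = 1/√(1 − 0.786²) = 1.6175
Δt' = γ(Δt − vΔx/c²) = 1.6175 × (41.0 μs − 0.786×743 m / (2.998×10^8 m/s))
= 1.6175 × (39.052 μs) = 63.2 μs

Δt' ≈ 63.2 μs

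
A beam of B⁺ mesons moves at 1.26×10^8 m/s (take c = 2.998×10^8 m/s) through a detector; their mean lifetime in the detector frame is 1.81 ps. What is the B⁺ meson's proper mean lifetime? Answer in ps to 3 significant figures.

τ₀ ≈ 1.64 ps

β = v/c = 1.26×10^8 / 2.998×10^8 = 0.42028
γ = 1/√(1 − 0.42028²) = 1.1021
Proper time: τ₀ = Δt/γ = 1.81/1.1021 = 1.64 ps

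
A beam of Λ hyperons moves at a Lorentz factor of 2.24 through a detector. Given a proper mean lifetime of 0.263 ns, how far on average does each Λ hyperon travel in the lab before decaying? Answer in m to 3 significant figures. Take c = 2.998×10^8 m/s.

d ≈ 0.158 m

β = √(1 − 1/γ²) = √(1 − 1/2.24²) = 0.89482
Dilated lifetime: Δt = γτ₀ = 2.24 × 0.263 ns = 0.58912 ns
d = vΔt = 0.89482c × 0.58912 ns = 2.6827×10^8 m/s × 5.8912×10^-10 s = 0.158 m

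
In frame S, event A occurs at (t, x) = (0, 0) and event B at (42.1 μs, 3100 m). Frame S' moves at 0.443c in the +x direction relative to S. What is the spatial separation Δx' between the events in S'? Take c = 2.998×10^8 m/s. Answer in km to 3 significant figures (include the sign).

γ = 1/√(1 − 0.443²) = 1.1154
Δx' = γ(Δx − vΔt) = 1.1154 × (3100 m − 0.443×(2.998×10^8 m/s)×42.1×10^-6 s)
= 1.1154 × (-2491.4 m) = -2.78 km

Δx' ≈ -2.78 km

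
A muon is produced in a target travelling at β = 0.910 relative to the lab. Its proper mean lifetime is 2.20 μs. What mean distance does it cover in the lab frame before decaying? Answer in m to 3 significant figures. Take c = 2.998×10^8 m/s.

γ = 1/√(1 − 0.910²) = 2.4119
Dilated lifetime: Δt = γτ₀ = 2.4119 × 2.20 μs = 5.3062 μs
d = vΔt = 0.910c × 5.3062 μs = 2.7282×10^8 m/s × 5.3062×10^-6 s = 1450 m

d ≈ 1450 m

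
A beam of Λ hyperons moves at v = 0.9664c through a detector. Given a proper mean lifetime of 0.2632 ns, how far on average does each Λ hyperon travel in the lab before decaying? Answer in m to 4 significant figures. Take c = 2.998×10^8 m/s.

d ≈ 0.2967 m

γ = 1/√(1 − 0.9664²) = 3.89040
Dilated lifetime: Δt = γτ₀ = 3.89040 × 0.2632 ns = 1.02395 ns
d = vΔt = 0.9664c × 1.02395 ns = 2.89727×10^8 m/s × 1.02395×10^-9 s = 0.2967 m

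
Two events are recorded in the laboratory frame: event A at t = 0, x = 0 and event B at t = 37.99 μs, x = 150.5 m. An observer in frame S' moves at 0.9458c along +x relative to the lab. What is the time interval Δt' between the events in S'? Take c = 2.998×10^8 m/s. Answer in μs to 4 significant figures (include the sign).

Δt' ≈ 115.5 μs

γ = 1/√(1 − 0.9458²) = 3.07929
Δt' = γ(Δt − vΔx/c²) = 3.07929 × (37.99 μs − 0.9458×150.5 m / (2.998×10^8 m/s))
= 3.07929 × (37.5152 μs) = 115.5 μs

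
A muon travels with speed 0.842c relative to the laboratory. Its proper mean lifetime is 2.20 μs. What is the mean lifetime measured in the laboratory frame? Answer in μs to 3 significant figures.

γ = 1/√(1 − 0.842²) = 1.8536
Time dilation: Δt = γτ₀ = 1.8536 × 2.20 μs = 4.08 μs

Δt ≈ 4.08 μs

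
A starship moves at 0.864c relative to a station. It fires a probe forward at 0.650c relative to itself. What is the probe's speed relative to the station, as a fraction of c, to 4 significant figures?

u ≈ 0.9695c

Relativistic velocity addition: u = (u' + v)/(1 + u'v/c²)
= (0.650 + 0.864)/(1 + 0.650×0.864) = 1.514/1.56160 = 0.9695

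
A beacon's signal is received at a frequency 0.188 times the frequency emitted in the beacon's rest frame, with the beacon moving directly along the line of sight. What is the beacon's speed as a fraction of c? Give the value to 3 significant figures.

β ≈ 0.932

f_obs/f_src = √((1−β)/(1+β)) = 0.188  ⇒  (1−β)/(1+β) = 0.035344
β = |1 − D²|/(1 + D²) = |1 − 0.035344|/(1 + 0.035344) = 0.932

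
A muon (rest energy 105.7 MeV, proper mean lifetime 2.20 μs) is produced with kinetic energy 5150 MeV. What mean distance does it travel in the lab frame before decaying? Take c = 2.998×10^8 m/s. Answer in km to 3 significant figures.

d ≈ 32.8 km

γ = 1 + K/(m₀c²) = 1 + 5150/105.7 = 49.723
β = √(1 − 1/γ²) = 0.99980
Dilated lifetime: γτ₀ = 49.723 × 2.20 μs = 109.39 μs
d = βc·γτ₀ = 0.99980 × (2.998×10^8 m/s) × 0.00010939 s = 32.8 km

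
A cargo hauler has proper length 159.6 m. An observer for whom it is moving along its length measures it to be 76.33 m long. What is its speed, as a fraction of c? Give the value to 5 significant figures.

β ≈ 0.87822

γ = L₀/L = 159.6/76.33 = 2.090921
β = √(1 − 1/γ²) = 0.87822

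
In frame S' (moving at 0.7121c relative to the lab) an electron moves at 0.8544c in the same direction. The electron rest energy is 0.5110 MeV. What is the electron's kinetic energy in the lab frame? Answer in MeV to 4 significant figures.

K ≈ 1.742 MeV

u_lab = (0.8544 + 0.7121)/(1 + 0.8544×0.7121) = 0.9739382
γ = 1/√(1 − 0.9739382²) = 4.40891
K = (γ − 1)m₀c² = (4.40891 − 1) × 0.5110 = 3.40891 × 0.5110 = 1.742 MeV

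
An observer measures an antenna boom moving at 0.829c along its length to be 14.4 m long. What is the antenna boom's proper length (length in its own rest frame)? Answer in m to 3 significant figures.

L₀ ≈ 25.7 m

γ = 1/√(1 − 0.829²) = 1.7881
L₀ = γL = 1.7881 × 14.4 = 25.7 m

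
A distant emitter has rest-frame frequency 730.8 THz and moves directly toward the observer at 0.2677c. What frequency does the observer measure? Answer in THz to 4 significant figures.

Relativistic Doppler: f_obs = f_src √((1+β)/(1−β))
= 730.8 × √(1.26770/0.732300) = 730.8 × 1.31572 = 961.5 THz

f_obs ≈ 961.5 THz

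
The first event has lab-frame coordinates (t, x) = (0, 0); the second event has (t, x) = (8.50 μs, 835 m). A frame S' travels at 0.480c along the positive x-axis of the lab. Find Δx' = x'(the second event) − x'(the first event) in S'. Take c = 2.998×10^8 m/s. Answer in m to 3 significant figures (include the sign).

γ = 1/√(1 − 0.480²) = 1.1399
Δx' = γ(Δx − vΔt) = 1.1399 × (835 m − 0.480×(2.998×10^8 m/s)×8.50×10^-6 s)
= 1.1399 × (-388.18 m) = -442 m

Δx' ≈ -442 m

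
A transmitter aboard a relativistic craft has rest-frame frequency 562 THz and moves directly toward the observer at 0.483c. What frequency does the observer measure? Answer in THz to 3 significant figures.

Relativistic Doppler: f_obs = f_src √((1+β)/(1−β))
= 562 × √(1.4830/0.51700) = 562 × 1.6937 = 952 THz

f_obs ≈ 952 THz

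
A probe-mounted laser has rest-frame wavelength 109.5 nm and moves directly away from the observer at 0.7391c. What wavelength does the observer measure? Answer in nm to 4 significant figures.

λ_obs ≈ 282.7 nm

Relativistic Doppler: λ_obs = λ_src √((1+β)/(1−β))
= 109.5 × √(1.73910/0.260900) = 109.5 × 2.58182 = 282.7 nm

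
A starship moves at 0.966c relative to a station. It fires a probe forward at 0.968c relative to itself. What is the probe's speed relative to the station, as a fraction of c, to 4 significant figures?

Relativistic velocity addition: u = (u' + v)/(1 + u'v/c²)
= (0.968 + 0.966)/(1 + 0.968×0.966) = 1.934/1.93509 = 0.9994

u ≈ 0.9994c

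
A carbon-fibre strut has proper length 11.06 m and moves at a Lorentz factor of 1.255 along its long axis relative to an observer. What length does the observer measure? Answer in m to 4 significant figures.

L ≈ 8.813 m

γ = 1.255 (given)
Length contraction: L = L₀/γ = 11.06/1.255 = 8.813 m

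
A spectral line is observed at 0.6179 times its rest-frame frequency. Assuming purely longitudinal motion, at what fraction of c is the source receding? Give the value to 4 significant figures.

f_obs/f_src = √((1−β)/(1+β)) = 0.6179  ⇒  (1−β)/(1+β) = 0.381800
β = |1 − D²|/(1 + D²) = |1 − 0.381800|/(1 + 0.381800) = 0.4474

β ≈ 0.4474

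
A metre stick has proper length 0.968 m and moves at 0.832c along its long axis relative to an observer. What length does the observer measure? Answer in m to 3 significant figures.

γ = 1/√(1 − 0.832²) = 1.8025
Length contraction: L = L₀/γ = 0.968/1.8025 = 0.537 m

L ≈ 0.537 m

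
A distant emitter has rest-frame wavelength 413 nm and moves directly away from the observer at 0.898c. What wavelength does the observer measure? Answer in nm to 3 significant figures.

Relativistic Doppler: λ_obs = λ_src √((1+β)/(1−β))
= 413 × √(1.8980/0.10200) = 413 × 4.3137 = 1780 nm

λ_obs ≈ 1780 nm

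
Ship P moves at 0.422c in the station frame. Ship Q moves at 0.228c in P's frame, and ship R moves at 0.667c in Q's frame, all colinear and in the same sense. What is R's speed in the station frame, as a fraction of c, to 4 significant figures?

u ≈ 0.9029c

Compose boost 2: (0.228 + 0.422)/(1 + 0.228×0.422) = 0.6500/1.09622 = 0.592949
Compose boost 3: (0.667 + 0.592949)/(1 + 0.667×0.592949) = 1.25995/1.39550 = 0.9029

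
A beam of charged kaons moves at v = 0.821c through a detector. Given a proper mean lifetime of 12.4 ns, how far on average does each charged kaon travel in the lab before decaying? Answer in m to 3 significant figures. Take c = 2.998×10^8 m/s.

γ = 1/√(1 − 0.821²) = 1.7515
Dilated lifetime: Δt = γτ₀ = 1.7515 × 12.4 ns = 21.719 ns
d = vΔt = 0.821c × 21.719 ns = 2.4614×10^8 m/s × 2.1719×10^-8 s = 5.35 m

d ≈ 5.35 m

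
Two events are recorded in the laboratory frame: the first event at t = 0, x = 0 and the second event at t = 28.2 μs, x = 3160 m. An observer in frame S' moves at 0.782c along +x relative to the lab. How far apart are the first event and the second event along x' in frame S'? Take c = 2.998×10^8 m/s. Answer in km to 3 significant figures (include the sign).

γ = 1/√(1 − 0.782²) = 1.6044
Δx' = γ(Δx − vΔt) = 1.6044 × (3160 m − 0.782×(2.998×10^8 m/s)×28.2×10^-6 s)
= 1.6044 × (-3451.3 m) = -5.54 km

Δx' ≈ -5.54 km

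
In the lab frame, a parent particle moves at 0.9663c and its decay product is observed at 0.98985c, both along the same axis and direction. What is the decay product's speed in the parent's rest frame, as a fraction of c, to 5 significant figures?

u' ≈ 0.54128c

Inverse velocity addition: u' = (u − v)/(1 − uv/c²)
= (0.98985 − 0.9663)/(1 − 0.98985×0.9663) = 0.023550/0.04350794 = 0.54128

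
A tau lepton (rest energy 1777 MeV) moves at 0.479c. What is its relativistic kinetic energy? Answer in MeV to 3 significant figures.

K ≈ 247 MeV

γ = 1/√(1 − 0.479²) = 1.1392
K = (γ − 1)m₀c² = (1.1392 − 1) × 1777 MeV = 0.13919 × 1777 MeV = 247 MeV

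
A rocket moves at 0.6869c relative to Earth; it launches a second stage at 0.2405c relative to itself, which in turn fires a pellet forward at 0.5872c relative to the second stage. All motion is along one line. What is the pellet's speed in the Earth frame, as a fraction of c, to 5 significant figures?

Compose boost 2: (0.2405 + 0.6869)/(1 + 0.2405×0.6869) = 0.92740/1.165199 = 0.7959152
Compose boost 3: (0.5872 + 0.7959152)/(1 + 0.5872×0.7959152) = 1.383115/1.467361 = 0.94259

u ≈ 0.94259c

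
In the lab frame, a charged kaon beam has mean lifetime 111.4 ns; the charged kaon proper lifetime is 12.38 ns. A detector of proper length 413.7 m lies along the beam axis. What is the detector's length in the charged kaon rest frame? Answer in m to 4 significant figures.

Time dilation ⇒ γ = Δt/τ₀ = 111.4/12.38 = 8.99838
Length contraction: L = L₀/γ = 413.7/8.99838 = 45.97 m

L ≈ 45.97 m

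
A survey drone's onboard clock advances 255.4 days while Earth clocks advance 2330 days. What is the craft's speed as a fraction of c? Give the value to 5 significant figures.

β ≈ 0.99397

γ = Δt/τ₀ = 2330/255.4 = 9.122944
β = √(1 − 1/γ²) = √(1 − 1/9.122944²) = 0.99397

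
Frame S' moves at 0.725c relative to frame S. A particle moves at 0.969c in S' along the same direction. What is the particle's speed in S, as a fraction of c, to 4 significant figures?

Relativistic velocity addition: u = (u' + v)/(1 + u'v/c²)
= (0.969 + 0.725)/(1 + 0.969×0.725) = 1.694/1.70253 = 0.9950

u ≈ 0.9950c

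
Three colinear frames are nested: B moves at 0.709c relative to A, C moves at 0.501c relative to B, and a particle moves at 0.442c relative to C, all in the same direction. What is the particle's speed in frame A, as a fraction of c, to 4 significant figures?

Compose boost 2: (0.501 + 0.709)/(1 + 0.501×0.709) = 1.210/1.35521 = 0.892851
Compose boost 3: (0.442 + 0.892851)/(1 + 0.442×0.892851) = 1.33485/1.39464 = 0.9571

u ≈ 0.9571c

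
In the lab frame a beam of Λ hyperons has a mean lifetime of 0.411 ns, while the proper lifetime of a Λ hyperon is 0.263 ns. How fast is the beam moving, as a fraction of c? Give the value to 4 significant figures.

β ≈ 0.7685

γ = Δt/τ₀ = 0.411/0.263 = 1.56274
β = √(1 − 1/γ²) = √(1 − 1/1.56274²) = 0.7685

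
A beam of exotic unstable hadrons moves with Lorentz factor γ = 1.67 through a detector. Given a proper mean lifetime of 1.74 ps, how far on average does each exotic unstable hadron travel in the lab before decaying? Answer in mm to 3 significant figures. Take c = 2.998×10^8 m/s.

d ≈ 0.698 mm

β = √(1 − 1/γ²) = √(1 − 1/1.67²) = 0.80090
Dilated lifetime: Δt = γτ₀ = 1.67 × 1.74 ps = 2.9058 ps
d = vΔt = 0.80090c × 2.9058 ps = 2.4011×10^8 m/s × 2.9058×10^-12 s = 0.698 mm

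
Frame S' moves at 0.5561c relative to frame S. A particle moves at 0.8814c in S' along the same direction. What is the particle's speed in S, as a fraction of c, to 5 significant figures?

Relativistic velocity addition: u = (u' + v)/(1 + u'v/c²)
= (0.8814 + 0.5561)/(1 + 0.8814×0.5561) = 1.4375/1.490147 = 0.96467

u ≈ 0.96467c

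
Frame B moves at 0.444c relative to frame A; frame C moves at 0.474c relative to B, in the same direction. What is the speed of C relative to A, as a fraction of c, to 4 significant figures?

u ≈ 0.7584c

Compose boost 2: (0.474 + 0.444)/(1 + 0.474×0.444) = 0.9180/1.21046 = 0.7584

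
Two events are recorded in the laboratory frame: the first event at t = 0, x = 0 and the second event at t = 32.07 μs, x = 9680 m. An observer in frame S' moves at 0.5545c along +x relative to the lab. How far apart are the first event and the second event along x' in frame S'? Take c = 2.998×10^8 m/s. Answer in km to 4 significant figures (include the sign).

Δx' ≈ 5.226 km

γ = 1/√(1 − 0.5545²) = 1.20166
Δx' = γ(Δx − vΔt) = 1.20166 × (9680 m − 0.5545×(2.998×10^8 m/s)×32.07×10^-6 s)
= 1.20166 × (4348.71 m) = 5.226 km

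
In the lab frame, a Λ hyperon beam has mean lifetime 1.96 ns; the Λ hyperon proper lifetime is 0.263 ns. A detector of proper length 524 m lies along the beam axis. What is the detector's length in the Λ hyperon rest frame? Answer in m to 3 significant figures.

L ≈ 70.3 m

Time dilation ⇒ γ = Δt/τ₀ = 1.96/0.263 = 7.4525
Length contraction: L = L₀/γ = 524/7.4525 = 70.3 m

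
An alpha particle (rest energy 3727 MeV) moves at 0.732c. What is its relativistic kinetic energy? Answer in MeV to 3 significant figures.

K ≈ 1740 MeV

γ = 1/√(1 − 0.732²) = 1.4678
K = (γ − 1)m₀c² = (1.4678 − 1) × 3727 MeV = 0.46777 × 3727 MeV = 1740 MeV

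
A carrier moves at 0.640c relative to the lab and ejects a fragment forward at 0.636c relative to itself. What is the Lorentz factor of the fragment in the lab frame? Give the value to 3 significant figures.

γ ≈ 2.37

u_lab = (0.636 + 0.640)/(1 + 0.636×0.640) = 1.276/1.40704 = 0.906868
γ = 1/√(1 − 0.906868²) = 2.37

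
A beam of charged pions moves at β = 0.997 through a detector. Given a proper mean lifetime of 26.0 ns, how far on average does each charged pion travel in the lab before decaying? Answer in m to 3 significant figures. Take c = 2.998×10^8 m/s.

γ = 1/√(1 − 0.997²) = 12.920
Dilated lifetime: Δt = γτ₀ = 12.920 × 26.0 ns = 335.91 ns
d = vΔt = 0.997c × 335.91 ns = 2.9890×10^8 m/s × 3.3591×10^-7 s = 100 m

d ≈ 100 m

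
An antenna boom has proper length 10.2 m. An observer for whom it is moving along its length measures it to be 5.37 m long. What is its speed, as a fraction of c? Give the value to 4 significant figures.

β ≈ 0.8502

γ = L₀/L = 10.2/5.37 = 1.89944
β = √(1 − 1/γ²) = 0.8502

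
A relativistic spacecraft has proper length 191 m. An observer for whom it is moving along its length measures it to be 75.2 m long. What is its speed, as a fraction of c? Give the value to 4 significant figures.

β ≈ 0.9192

γ = L₀/L = 191/75.2 = 2.53989
β = √(1 − 1/γ²) = 0.9192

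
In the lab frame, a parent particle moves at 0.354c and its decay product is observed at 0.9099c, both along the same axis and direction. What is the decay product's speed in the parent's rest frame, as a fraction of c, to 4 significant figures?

Inverse velocity addition: u' = (u − v)/(1 − uv/c²)
= (0.9099 − 0.354)/(1 − 0.9099×0.354) = 0.5559/0.677895 = 0.8200

u' ≈ 0.8200c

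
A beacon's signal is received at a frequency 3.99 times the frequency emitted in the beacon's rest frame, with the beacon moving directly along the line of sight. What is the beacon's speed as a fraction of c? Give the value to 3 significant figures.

f_obs/f_src = √((1+β)/(1−β)) = 3.99  ⇒  (1+β)/(1−β) = 15.920
β = |1 − D²|/(1 + D²) = |1 − 15.920|/(1 + 15.920) = 0.882

β ≈ 0.882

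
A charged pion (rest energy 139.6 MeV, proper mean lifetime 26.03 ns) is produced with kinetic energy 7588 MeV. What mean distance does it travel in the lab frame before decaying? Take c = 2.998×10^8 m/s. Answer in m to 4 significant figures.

γ = 1 + K/(m₀c²) = 1 + 7588/139.6 = 55.3553
β = √(1 − 1/γ²) = 0.999837
Dilated lifetime: γτ₀ = 55.3553 × 26.03 ns = 1440.90 ns
d = βc·γτ₀ = 0.999837 × (2.998×10^8 m/s) × 1.44090×10^-6 s = 431.9 m

d ≈ 431.9 m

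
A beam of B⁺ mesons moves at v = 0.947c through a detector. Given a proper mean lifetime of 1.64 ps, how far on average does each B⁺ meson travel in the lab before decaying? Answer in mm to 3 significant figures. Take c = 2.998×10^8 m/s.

d ≈ 1.45 mm

γ = 1/√(1 − 0.947²) = 3.1130
Dilated lifetime: Δt = γτ₀ = 3.1130 × 1.64 ps = 5.1053 ps
d = vΔt = 0.947c × 5.1053 ps = 2.8391×10^8 m/s × 5.1053×10^-12 s = 1.45 mm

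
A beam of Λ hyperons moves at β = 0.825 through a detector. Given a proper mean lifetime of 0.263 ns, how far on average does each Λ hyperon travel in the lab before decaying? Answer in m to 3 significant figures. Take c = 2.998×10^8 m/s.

γ = 1/√(1 − 0.825²) = 1.7695
Dilated lifetime: Δt = γτ₀ = 1.7695 × 0.263 ns = 0.46538 ns
d = vΔt = 0.825c × 0.46538 ns = 2.4734×10^8 m/s × 4.6538×10^-10 s = 0.115 m

d ≈ 0.115 m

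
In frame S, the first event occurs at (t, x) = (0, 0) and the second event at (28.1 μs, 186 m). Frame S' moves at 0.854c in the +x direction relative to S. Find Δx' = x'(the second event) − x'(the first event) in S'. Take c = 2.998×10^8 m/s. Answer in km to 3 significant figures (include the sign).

γ = 1/√(1 − 0.854²) = 1.9221
Δx' = γ(Δx − vΔt) = 1.9221 × (186 m − 0.854×(2.998×10^8 m/s)×28.1×10^-6 s)
= 1.9221 × (-7008.4 m) = -13.5 km

Δx' ≈ -13.5 km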